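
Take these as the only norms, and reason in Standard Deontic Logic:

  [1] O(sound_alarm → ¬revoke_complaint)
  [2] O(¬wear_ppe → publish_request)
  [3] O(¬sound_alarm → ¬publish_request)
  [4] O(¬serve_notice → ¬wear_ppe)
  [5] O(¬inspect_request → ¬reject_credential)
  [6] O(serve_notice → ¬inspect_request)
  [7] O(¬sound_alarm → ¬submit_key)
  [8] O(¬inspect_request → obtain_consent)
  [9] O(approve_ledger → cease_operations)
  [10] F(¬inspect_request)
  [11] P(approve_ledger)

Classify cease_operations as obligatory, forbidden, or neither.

Premise 9 is O(approve_ledger → cease_operations), but O(approve_ledger) is not derivable from the premises (the permission P(approve_ledger) asserts only ¬O(¬approve_ledger), not O(approve_ledger)), so it does not yield O(cease_operations).
No premise or chain of K-axiom applications forces O(cease_operations), and none forces O(¬cease_operations). So cease_operations is neither obligatory nor forbidden under these norms.

Neither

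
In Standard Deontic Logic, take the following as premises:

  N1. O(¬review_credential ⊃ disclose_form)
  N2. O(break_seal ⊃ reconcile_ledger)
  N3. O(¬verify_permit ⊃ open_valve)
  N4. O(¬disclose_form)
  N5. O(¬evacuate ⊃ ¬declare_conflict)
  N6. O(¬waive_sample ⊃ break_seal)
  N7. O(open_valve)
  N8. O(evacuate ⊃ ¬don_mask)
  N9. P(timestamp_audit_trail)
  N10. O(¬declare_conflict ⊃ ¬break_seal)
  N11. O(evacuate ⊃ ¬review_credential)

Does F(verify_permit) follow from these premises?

No

Premise 3 is O(¬verify_permit ⊃ open_valve); even if O(open_valve) held, inferring O(¬verify_permit) would be affirming the consequent — invalid.
No other premise forces O(¬verify_permit). An ideal world satisfying every premise can still have verify_permit true, so F(verify_permit) is not derivable.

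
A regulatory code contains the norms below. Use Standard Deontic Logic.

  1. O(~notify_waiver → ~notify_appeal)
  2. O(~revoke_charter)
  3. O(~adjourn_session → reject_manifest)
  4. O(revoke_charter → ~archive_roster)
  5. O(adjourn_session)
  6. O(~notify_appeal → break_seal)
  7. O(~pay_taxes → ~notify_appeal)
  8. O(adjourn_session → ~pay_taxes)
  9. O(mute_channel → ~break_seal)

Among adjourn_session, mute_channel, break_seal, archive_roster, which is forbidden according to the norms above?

mute_channel

From premise 5 we have O(adjourn_session).
From O(adjourn_session) and premise 8, O(adjourn_session → ~pay_taxes), we obtain O(~pay_taxes).
Premise 7 is O(~pay_taxes → ~notify_appeal); since O(~pay_taxes), deontic closure gives O(~notify_appeal).
Applying K to premise 6 (O(~notify_appeal → break_seal)) and O(~notify_appeal) yields O(break_seal).
Premise 9, O(mute_channel → ~break_seal), contraposes to O(break_seal → ~mute_channel); with O(break_seal) we get O(~mute_channel).
So O(~mute_channel) holds, i.e. mute_channel is forbidden. None of the other listed options is forbidden under the premises.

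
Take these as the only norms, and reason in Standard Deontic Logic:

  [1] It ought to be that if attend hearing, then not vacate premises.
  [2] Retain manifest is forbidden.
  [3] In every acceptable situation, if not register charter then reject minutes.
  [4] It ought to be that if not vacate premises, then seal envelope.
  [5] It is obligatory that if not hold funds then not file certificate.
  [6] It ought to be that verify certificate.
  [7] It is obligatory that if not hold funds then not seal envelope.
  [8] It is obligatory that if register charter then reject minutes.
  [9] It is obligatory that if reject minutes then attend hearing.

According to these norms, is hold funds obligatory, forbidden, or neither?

Obligatory

Premises 3 and 8 cover both cases: O(¬register_charter → reject_minutes) and O(register_charter → reject_minutes). Since ¬register_charter ∨ register_charter is a tautology, O(reject_minutes) follows.
With premise 9, O(reject_minutes → attend_hearing), the K-axiom yields O(attend_hearing).
With premise 1, O(attend_hearing → ¬vacate_premises), the K-axiom yields O(¬vacate_premises).
From O(¬vacate_premises) and premise 4, O(¬vacate_premises → seal_envelope), we obtain O(seal_envelope).
Premise 7, O(¬hold_funds → ¬seal_envelope), contraposes to O(seal_envelope → hold_funds); with O(seal_envelope) we get O(hold_funds).
Premises 2, 5, 6 do not contribute to this derivation.
Hence hold_funds is obligatory.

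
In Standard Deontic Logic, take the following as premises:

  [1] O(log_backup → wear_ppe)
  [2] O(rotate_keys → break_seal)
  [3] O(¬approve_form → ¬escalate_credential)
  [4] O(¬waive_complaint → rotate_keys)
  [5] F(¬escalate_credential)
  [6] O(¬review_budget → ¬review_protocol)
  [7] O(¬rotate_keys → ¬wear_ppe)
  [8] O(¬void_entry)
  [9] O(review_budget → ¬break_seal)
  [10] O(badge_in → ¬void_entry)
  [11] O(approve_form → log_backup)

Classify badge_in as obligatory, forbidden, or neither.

Premise 10 is O(badge_in → ¬void_entry); even if O(¬void_entry) held, inferring O(badge_in) would be affirming the consequent — invalid.
No premise or chain of K-axiom applications forces O(badge_in), and none forces O(¬badge_in). So badge_in is neither obligatory nor forbidden under these norms.

Neither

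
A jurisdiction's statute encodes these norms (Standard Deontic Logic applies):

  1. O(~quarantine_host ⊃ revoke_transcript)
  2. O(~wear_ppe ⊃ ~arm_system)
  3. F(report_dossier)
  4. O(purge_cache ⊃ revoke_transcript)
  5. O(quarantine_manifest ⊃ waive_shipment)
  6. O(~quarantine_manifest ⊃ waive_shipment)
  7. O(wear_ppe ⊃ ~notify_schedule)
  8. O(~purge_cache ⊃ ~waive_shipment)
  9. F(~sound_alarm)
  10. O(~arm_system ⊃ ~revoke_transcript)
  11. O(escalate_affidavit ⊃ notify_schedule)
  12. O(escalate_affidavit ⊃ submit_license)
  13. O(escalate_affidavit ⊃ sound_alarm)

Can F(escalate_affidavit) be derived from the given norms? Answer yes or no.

Premises 5 and 6 cover both cases: O(quarantine_manifest ⊃ waive_shipment) and O(~quarantine_manifest ⊃ waive_shipment). Since quarantine_manifest ∨ ~quarantine_manifest is a tautology, O(waive_shipment) follows.
Premise 8 is O(~purge_cache ⊃ ~waive_shipment); contrapositively O(waive_shipment ⊃ purge_cache). Since O(waive_shipment) holds, K gives O(purge_cache).
From O(purge_cache) and premise 4, O(purge_cache ⊃ revoke_transcript), we obtain O(revoke_transcript).
Premise 10 is O(~arm_system ⊃ ~revoke_transcript); contrapositively O(revoke_transcript ⊃ arm_system). Since O(revoke_transcript) holds, K gives O(arm_system).
The contrapositive of premise 2 (O(~wear_ppe ⊃ ~arm_system)) is O(arm_system ⊃ wear_ppe), and O(arm_system) is already established, so O(wear_ppe).
Premise 7 is O(wear_ppe ⊃ ~notify_schedule); since O(wear_ppe), deontic closure gives O(~notify_schedule).
The contrapositive of premise 11 (O(escalate_affidavit ⊃ notify_schedule)) is O(~notify_schedule ⊃ ~escalate_affidavit), and O(~notify_schedule) is already established, so O(~escalate_affidavit).
Premises 1, 3, 9, 12, 13 do not contribute to this derivation.
So O(~escalate_affidavit) holds, i.e. F(escalate_affidavit). The claim follows.

Yes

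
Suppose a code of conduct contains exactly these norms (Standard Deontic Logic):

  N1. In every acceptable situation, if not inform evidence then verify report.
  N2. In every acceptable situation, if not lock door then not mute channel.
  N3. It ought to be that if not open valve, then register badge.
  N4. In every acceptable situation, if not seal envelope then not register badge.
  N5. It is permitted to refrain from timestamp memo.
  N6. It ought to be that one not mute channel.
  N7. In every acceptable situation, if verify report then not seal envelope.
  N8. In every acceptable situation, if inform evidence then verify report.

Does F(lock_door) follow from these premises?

Premise 2 is O(¬lock_door → ¬mute_channel); even if O(¬mute_channel) held, inferring O(¬lock_door) would be affirming the consequent — invalid.
No other premise forces O(¬lock_door). An ideal world satisfying every premise can still have lock_door true, so F(lock_door) is not derivable.

No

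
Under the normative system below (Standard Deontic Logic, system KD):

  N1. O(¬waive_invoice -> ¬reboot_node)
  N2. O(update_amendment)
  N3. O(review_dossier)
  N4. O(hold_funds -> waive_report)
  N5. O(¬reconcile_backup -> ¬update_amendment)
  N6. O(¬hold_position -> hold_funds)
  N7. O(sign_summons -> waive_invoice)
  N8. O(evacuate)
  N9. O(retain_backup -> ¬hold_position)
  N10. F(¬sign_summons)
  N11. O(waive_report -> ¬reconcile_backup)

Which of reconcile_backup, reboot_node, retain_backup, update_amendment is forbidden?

retain_backup

Premise 2 gives O(update_amendment).
The contrapositive of premise 5 (O(¬reconcile_backup -> ¬update_amendment)) is O(update_amendment -> reconcile_backup), and O(update_amendment) is already established, so O(reconcile_backup).
Premise 11 is O(waive_report -> ¬reconcile_backup); contrapositively O(reconcile_backup -> ¬waive_report). Since O(reconcile_backup) holds, K gives O(¬waive_report).
Premise 4 is O(hold_funds -> waive_report); contrapositively O(¬waive_report -> ¬hold_funds). Since O(¬waive_report) holds, K gives O(¬hold_funds).
The contrapositive of premise 6 (O(¬hold_position -> hold_funds)) is O(¬hold_funds -> hold_position), and O(¬hold_funds) is already established, so O(hold_position).
Premise 9 is O(retain_backup -> ¬hold_position); contrapositively O(hold_position -> ¬retain_backup). Since O(hold_position) holds, K gives O(¬retain_backup).
So O(¬retain_backup) holds, i.e. retain_backup is forbidden. None of the other listed options is forbidden under the premises.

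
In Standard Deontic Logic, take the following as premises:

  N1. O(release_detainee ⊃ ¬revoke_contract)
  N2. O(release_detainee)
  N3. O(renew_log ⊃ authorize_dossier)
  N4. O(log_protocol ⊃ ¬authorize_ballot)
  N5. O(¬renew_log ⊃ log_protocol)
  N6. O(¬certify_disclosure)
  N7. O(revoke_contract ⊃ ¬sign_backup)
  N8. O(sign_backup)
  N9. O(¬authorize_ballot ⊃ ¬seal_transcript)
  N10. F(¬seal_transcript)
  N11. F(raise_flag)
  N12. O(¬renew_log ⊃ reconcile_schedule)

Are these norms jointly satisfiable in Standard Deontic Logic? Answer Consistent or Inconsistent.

Consistent

Premise 7 is O(revoke_contract ⊃ ¬sign_backup), but O(revoke_contract) is not derivable from the premises, so it does not yield O(¬sign_backup).
So O(¬sign_backup) is not derivable, and the apparent clash with O(sign_backup) does not arise.
A world satisfying every obligation exists (e.g. authorize_ballot=true, authorize_dossier=true, certify_disclosure=false, log_protocol=false, raise_flag=false, reconcile_schedule=false, release_detainee=true, renew_log=true, revoke_contract=false, seal_transcript=true, sign_backup=true); no atom is both obligatory and forbidden, so the set is consistent.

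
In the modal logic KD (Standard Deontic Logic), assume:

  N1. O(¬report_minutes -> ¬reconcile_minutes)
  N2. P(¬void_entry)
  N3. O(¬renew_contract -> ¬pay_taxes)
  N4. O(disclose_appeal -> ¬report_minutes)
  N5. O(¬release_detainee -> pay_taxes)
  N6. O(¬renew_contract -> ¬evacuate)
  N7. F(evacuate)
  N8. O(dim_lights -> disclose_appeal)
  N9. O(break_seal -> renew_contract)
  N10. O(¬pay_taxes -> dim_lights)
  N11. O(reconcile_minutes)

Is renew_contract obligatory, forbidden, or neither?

Premise 11 states O(reconcile_minutes) outright.
Premise 1, O(¬report_minutes -> ¬reconcile_minutes), contraposes to O(reconcile_minutes -> report_minutes); with O(reconcile_minutes) we get O(report_minutes).
The contrapositive of premise 4 (O(disclose_appeal -> ¬report_minutes)) is O(report_minutes -> ¬disclose_appeal), and O(report_minutes) is already established, so O(¬disclose_appeal).
Premise 8, O(dim_lights -> disclose_appeal), contraposes to O(¬disclose_appeal -> ¬dim_lights); with O(¬disclose_appeal) we get O(¬dim_lights).
Premise 10 is O(¬pay_taxes -> dim_lights); contrapositively O(¬dim_lights -> pay_taxes). Since O(¬dim_lights) holds, K gives O(pay_taxes).
Premise 3, O(¬renew_contract -> ¬pay_taxes), contraposes to O(pay_taxes -> renew_contract); with O(pay_taxes) we get O(renew_contract).
Premises 2, 5, 6, 7, 9 do not contribute to this derivation.
Hence renew_contract is obligatory.

Obligatory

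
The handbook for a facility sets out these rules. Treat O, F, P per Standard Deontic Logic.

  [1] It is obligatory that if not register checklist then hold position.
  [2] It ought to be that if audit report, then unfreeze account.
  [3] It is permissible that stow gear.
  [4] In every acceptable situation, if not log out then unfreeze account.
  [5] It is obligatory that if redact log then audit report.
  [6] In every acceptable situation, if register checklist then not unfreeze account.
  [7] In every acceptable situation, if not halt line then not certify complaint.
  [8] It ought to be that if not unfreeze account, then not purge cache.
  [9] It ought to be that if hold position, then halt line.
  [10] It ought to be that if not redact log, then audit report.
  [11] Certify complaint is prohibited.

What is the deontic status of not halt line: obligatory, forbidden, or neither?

Forbidden

By case analysis on ¬redact_log: premise 10 gives O(¬redact_log → audit_report) and premise 5 gives O(redact_log → audit_report), so O(audit_report) either way.
Premise 2 is O(audit_report → unfreeze_account); since O(audit_report), deontic closure gives O(unfreeze_account).
The contrapositive of premise 6 (O(register_checklist → ¬unfreeze_account)) is O(unfreeze_account → ¬register_checklist), and O(unfreeze_account) is already established, so O(¬register_checklist).
Premise 1 is O(¬register_checklist → hold_position); since O(¬register_checklist), deontic closure gives O(hold_position).
Applying K to premise 9 (O(hold_position → halt_line)) and O(hold_position) yields O(halt_line).
Premises 3, 4, 7, 8, 11 do not contribute to this derivation.
Thus O(halt_line), which is F(¬halt_line): ¬halt_line is forbidden.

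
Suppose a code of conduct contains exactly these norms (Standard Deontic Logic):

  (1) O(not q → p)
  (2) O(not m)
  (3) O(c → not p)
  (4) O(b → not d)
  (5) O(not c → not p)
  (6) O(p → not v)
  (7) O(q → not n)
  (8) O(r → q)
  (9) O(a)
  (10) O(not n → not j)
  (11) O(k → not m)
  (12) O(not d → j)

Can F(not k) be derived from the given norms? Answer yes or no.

Premise 11 is O(k → not m); even if O(not m) held, inferring O(k) would be affirming the consequent — invalid.
No other premise forces O(k). An ideal world satisfying every premise can still have not k true, so F(not k) is not derivable.

No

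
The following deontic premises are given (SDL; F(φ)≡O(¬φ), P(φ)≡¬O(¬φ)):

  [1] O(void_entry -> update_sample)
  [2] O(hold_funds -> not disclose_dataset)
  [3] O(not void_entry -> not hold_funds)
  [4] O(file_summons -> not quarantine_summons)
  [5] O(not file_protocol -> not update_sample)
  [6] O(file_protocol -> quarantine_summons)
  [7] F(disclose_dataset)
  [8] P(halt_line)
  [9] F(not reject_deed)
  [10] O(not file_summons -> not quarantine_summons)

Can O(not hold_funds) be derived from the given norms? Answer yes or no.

Premises 4 and 10 cover both cases: O(file_summons -> not quarantine_summons) and O(not file_summons -> not quarantine_summons). Since file_summons ∨ not file_summons is a tautology, O(not quarantine_summons) follows.
Premise 6 is O(file_protocol -> quarantine_summons); contrapositively O(not quarantine_summons -> not file_protocol). Since O(not quarantine_summons) holds, K gives O(not file_protocol).
Premise 5 is O(not file_protocol -> not update_sample); since O(not file_protocol), deontic closure gives O(not update_sample).
Premise 1 is O(void_entry -> update_sample); contrapositively O(not update_sample -> not void_entry). Since O(not update_sample) holds, K gives O(not void_entry).
With premise 3, O(not void_entry -> not hold_funds), the K-axiom yields O(not hold_funds).
Premises 2, 7, 8, 9 do not contribute to this derivation.
So O(not hold_funds) follows.

Yes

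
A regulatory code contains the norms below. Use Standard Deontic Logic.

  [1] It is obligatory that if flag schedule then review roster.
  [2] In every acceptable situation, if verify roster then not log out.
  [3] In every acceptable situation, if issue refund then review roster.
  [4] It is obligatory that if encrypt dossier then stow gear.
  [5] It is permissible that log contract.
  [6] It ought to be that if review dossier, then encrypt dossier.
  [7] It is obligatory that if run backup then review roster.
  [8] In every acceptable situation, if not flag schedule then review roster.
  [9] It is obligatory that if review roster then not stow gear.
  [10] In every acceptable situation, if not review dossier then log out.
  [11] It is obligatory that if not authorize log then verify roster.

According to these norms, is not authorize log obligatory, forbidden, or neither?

Forbidden

Premises 1 and 8 cover both cases: O(flag_schedule → review_roster) and O(¬flag_schedule → review_roster). Since flag_schedule ∨ ¬flag_schedule is a tautology, O(review_roster) follows.
Premise 9 is O(review_roster → ¬stow_gear); since O(review_roster), deontic closure gives O(¬stow_gear).
The contrapositive of premise 4 (O(encrypt_dossier → stow_gear)) is O(¬stow_gear → ¬encrypt_dossier), and O(¬stow_gear) is already established, so O(¬encrypt_dossier).
The contrapositive of premise 6 (O(review_dossier → encrypt_dossier)) is O(¬encrypt_dossier → ¬review_dossier), and O(¬encrypt_dossier) is already established, so O(¬review_dossier).
Premise 10 is O(¬review_dossier → log_out); since O(¬review_dossier), deontic closure gives O(log_out).
The contrapositive of premise 2 (O(verify_roster → ¬log_out)) is O(log_out → ¬verify_roster), and O(log_out) is already established, so O(¬verify_roster).
Premise 11, O(¬authorize_log → verify_roster), contraposes to O(¬verify_roster → authorize_log); with O(¬verify_roster) we get O(authorize_log).
Premises 3, 5, 7 do not contribute to this derivation.
Thus O(authorize_log), which is F(¬authorize_log): ¬authorize_log is forbidden.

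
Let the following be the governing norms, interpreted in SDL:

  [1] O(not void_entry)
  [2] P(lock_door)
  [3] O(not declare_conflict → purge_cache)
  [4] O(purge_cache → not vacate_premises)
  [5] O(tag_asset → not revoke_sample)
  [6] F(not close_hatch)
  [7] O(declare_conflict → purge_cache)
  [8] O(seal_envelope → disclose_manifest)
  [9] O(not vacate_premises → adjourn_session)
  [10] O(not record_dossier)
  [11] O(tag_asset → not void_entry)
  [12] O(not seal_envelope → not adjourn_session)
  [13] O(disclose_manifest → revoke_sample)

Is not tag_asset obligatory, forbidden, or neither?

By case analysis on declare_conflict: premise 7 gives O(declare_conflict → purge_cache) and premise 3 gives O(not declare_conflict → purge_cache), so O(purge_cache) either way.
From O(purge_cache) and premise 4, O(purge_cache → not vacate_premises), we obtain O(not vacate_premises).
With premise 9, O(not vacate_premises → adjourn_session), the K-axiom yields O(adjourn_session).
Premise 12, O(not seal_envelope → not adjourn_session), contraposes to O(adjourn_session → seal_envelope); with O(adjourn_session) we get O(seal_envelope).
With premise 8, O(seal_envelope → disclose_manifest), the K-axiom yields O(disclose_manifest).
From O(disclose_manifest) and premise 13, O(disclose_manifest → revoke_sample), we obtain O(revoke_sample).
The contrapositive of premise 5 (O(tag_asset → not revoke_sample)) is O(revoke_sample → not tag_asset), and O(revoke_sample) is already established, so O(not tag_asset).
Premises 1, 2, 6, 10, 11 do not contribute to this derivation.
Hence not tag_asset is obligatory.

Obligatory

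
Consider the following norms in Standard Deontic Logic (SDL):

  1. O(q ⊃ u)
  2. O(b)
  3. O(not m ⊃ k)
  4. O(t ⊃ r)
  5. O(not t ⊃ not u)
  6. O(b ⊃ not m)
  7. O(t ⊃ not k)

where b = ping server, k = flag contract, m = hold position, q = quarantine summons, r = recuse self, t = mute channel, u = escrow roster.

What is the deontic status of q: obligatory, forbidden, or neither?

Forbidden

Premise 2 states O(b) outright.
Premise 6 is O(b ⊃ not m); since O(b), deontic closure gives O(not m).
With premise 3, O(not m ⊃ k), the K-axiom yields O(k).
Premise 7 is O(t ⊃ not k); contrapositively O(k ⊃ not t). Since O(k) holds, K gives O(not t).
From O(not t) and premise 5, O(not t ⊃ not u), we obtain O(not u).
Premise 1, O(q ⊃ u), contraposes to O(not u ⊃ not q); with O(not u) we get O(not q).
Premise 4 does not contribute to this derivation.
Thus O(not q), which is F(q): q is forbidden.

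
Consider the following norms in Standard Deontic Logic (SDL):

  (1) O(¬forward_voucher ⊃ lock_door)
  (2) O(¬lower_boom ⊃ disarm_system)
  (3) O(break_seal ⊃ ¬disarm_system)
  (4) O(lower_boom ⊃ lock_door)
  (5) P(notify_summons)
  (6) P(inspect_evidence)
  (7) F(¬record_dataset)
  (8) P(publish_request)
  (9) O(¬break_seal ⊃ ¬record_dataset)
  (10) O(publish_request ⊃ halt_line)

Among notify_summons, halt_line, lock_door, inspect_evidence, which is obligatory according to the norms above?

lock_door

Premise 7, F(¬record_dataset), is equivalent to O(record_dataset).
Premise 9, O(¬break_seal ⊃ ¬record_dataset), contraposes to O(record_dataset ⊃ break_seal); with O(record_dataset) we get O(break_seal).
From O(break_seal) and premise 3, O(break_seal ⊃ ¬disarm_system), we obtain O(¬disarm_system).
Premise 2 is O(¬lower_boom ⊃ disarm_system); contrapositively O(¬disarm_system ⊃ lower_boom). Since O(¬disarm_system) holds, K gives O(lower_boom).
From O(lower_boom) and premise 4, O(lower_boom ⊃ lock_door), we obtain O(lock_door).
So O(lock_door) holds — lock_door is obligatory. None of the other listed options is made obligatory by any chain of premises.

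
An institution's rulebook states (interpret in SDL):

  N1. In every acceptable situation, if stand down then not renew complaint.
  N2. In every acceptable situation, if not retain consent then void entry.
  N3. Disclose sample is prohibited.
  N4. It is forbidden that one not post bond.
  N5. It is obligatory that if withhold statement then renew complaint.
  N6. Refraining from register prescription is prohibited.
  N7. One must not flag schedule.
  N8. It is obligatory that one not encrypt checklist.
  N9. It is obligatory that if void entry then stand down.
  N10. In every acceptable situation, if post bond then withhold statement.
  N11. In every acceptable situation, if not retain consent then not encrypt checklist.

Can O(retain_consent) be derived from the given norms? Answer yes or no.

Yes

Premise 4, F(¬post_bond), is equivalent to O(post_bond).
Premise 10 is O(post_bond → withhold_statement); since O(post_bond), deontic closure gives O(withhold_statement).
From O(withhold_statement) and premise 5, O(withhold_statement → renew_complaint), we obtain O(renew_complaint).
The contrapositive of premise 1 (O(stand_down → ¬renew_complaint)) is O(renew_complaint → ¬stand_down), and O(renew_complaint) is already established, so O(¬stand_down).
Premise 9, O(void_entry → stand_down), contraposes to O(¬stand_down → ¬void_entry); with O(¬stand_down) we get O(¬void_entry).
The contrapositive of premise 2 (O(¬retain_consent → void_entry)) is O(¬void_entry → retain_consent), and O(¬void_entry) is already established, so O(retain_consent).
Premises 3, 6, 7, 8, 11 do not contribute to this derivation.
So O(retain_consent) follows.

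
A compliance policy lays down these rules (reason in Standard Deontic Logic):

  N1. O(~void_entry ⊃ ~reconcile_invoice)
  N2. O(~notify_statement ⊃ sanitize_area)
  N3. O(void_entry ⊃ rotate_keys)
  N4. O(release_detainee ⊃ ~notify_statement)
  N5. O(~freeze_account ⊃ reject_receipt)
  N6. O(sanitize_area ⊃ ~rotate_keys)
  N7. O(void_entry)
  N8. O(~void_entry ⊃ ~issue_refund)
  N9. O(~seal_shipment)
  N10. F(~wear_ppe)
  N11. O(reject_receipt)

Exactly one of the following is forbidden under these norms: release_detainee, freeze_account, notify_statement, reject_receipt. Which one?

release_detainee

Premise 7 states O(void_entry) outright.
Applying K to premise 3 (O(void_entry ⊃ rotate_keys)) and O(void_entry) yields O(rotate_keys).
The contrapositive of premise 6 (O(sanitize_area ⊃ ~rotate_keys)) is O(rotate_keys ⊃ ~sanitize_area), and O(rotate_keys) is already established, so O(~sanitize_area).
Premise 2 is O(~notify_statement ⊃ sanitize_area); contrapositively O(~sanitize_area ⊃ notify_statement). Since O(~sanitize_area) holds, K gives O(notify_statement).
Premise 4, O(release_detainee ⊃ ~notify_statement), contraposes to O(notify_statement ⊃ ~release_detainee); with O(notify_statement) we get O(~release_detainee).
So O(~release_detainee) holds, i.e. release_detainee is forbidden. None of the other listed options is forbidden under the premises.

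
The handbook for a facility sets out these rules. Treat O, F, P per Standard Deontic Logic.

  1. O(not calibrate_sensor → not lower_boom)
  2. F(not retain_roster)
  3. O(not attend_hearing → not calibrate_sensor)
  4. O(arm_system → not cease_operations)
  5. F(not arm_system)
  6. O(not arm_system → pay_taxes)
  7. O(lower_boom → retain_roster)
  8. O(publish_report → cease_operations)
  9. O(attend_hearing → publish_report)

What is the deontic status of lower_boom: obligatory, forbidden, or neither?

Premise 5 is F(not arm_system), i.e. O(arm_system).
With premise 4, O(arm_system → not cease_operations), the K-axiom yields O(not cease_operations).
The contrapositive of premise 8 (O(publish_report → cease_operations)) is O(not cease_operations → not publish_report), and O(not cease_operations) is already established, so O(not publish_report).
Premise 9, O(attend_hearing → publish_report), contraposes to O(not publish_report → not attend_hearing); with O(not publish_report) we get O(not attend_hearing).
Applying K to premise 3 (O(not attend_hearing → not calibrate_sensor)) and O(not attend_hearing) yields O(not calibrate_sensor).
Premise 1 is O(not calibrate_sensor → not lower_boom); since O(not calibrate_sensor), deontic closure gives O(not lower_boom).
Premises 2, 6, 7 do not contribute to this derivation.
Thus O(not lower_boom), which is F(lower_boom): lower_boom is forbidden.

Forbidden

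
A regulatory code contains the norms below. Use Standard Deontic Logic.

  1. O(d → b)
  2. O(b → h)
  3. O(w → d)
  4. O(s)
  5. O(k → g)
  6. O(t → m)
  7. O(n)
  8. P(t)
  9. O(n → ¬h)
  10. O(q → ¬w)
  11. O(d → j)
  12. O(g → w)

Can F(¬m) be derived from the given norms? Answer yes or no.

No

Premise 6 is O(t → m), but O(t) is not derivable from the premises (the permission P(t) asserts only ¬O(¬t), not O(t)), so it does not yield O(m).
No other premise forces O(m). An ideal world satisfying every premise can still have ¬m true, so F(¬m) is not derivable.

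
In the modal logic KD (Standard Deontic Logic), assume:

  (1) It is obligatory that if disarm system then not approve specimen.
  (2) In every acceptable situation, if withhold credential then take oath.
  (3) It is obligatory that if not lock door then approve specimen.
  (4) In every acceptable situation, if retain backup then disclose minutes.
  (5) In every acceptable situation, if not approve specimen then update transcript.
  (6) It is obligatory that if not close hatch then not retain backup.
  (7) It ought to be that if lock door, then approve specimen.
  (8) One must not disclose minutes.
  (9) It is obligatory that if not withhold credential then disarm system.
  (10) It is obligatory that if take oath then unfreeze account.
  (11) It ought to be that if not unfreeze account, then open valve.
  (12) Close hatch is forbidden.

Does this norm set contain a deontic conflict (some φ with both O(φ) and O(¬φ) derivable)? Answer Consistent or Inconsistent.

Premise 4 is O(retain_backup → disclose_minutes), but O(retain_backup) is not derivable from the premises, so it does not yield O(disclose_minutes).
So O(disclose_minutes) is not derivable, and the apparent clash with O(¬disclose_minutes) does not arise.
A world satisfying every obligation exists (e.g. approve_specimen=true, close_hatch=false, disarm_system=false, disclose_minutes=false, lock_door=false, open_valve=false, retain_backup=false, take_oath=true, unfreeze_account=true, update_transcript=false, withhold_credential=true); no atom is both obligatory and forbidden, so the set is consistent.

Consistent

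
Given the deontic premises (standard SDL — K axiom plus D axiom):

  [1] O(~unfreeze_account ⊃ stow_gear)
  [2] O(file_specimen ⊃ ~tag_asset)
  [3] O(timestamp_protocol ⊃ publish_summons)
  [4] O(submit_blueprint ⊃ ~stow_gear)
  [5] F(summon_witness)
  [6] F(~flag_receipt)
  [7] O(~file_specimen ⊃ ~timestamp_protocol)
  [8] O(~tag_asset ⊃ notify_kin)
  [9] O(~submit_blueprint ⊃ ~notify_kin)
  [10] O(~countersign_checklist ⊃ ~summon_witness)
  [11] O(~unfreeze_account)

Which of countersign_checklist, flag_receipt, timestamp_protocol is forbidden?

From premise 11 we have O(~unfreeze_account).
With premise 1, O(~unfreeze_account ⊃ stow_gear), the K-axiom yields O(stow_gear).
Premise 4 is O(submit_blueprint ⊃ ~stow_gear); contrapositively O(stow_gear ⊃ ~submit_blueprint). Since O(stow_gear) holds, K gives O(~submit_blueprint).
Premise 9 is O(~submit_blueprint ⊃ ~notify_kin); since O(~submit_blueprint), deontic closure gives O(~notify_kin).
The contrapositive of premise 8 (O(~tag_asset ⊃ notify_kin)) is O(~notify_kin ⊃ tag_asset), and O(~notify_kin) is already established, so O(tag_asset).
The contrapositive of premise 2 (O(file_specimen ⊃ ~tag_asset)) is O(tag_asset ⊃ ~file_specimen), and O(tag_asset) is already established, so O(~file_specimen).
From O(~file_specimen) and premise 7, O(~file_specimen ⊃ ~timestamp_protocol), we obtain O(~timestamp_protocol).
So O(~timestamp_protocol) holds, i.e. timestamp_protocol is forbidden. None of the other listed options is forbidden under the premises.

timestamp_protocol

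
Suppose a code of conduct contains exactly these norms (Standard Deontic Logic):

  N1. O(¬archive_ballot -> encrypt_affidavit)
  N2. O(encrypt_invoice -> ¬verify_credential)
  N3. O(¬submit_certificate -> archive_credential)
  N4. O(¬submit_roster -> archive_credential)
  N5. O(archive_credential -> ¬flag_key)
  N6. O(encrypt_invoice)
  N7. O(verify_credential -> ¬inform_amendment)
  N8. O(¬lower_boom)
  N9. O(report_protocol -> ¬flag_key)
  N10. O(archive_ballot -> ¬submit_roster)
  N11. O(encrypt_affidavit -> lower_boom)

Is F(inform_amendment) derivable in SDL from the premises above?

No

Premise 7 is O(verify_credential -> ¬inform_amendment), but O(verify_credential) is not derivable from the premises, so it does not yield O(¬inform_amendment).
No other premise forces O(¬inform_amendment). An ideal world satisfying every premise can still have inform_amendment true, so F(inform_amendment) is not derivable.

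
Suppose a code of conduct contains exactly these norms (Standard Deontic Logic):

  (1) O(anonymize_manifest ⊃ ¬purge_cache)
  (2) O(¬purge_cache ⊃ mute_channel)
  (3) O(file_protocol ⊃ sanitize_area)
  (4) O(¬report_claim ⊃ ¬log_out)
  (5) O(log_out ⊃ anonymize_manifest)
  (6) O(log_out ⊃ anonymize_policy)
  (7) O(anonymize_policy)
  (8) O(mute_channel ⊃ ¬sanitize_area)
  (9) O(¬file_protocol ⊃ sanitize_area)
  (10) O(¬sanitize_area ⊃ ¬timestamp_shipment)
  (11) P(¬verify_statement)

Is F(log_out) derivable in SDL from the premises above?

Yes

By case analysis on file_protocol: premise 3 gives O(file_protocol ⊃ sanitize_area) and premise 9 gives O(¬file_protocol ⊃ sanitize_area), so O(sanitize_area) either way.
The contrapositive of premise 8 (O(mute_channel ⊃ ¬sanitize_area)) is O(sanitize_area ⊃ ¬mute_channel), and O(sanitize_area) is already established, so O(¬mute_channel).
Premise 2 is O(¬purge_cache ⊃ mute_channel); contrapositively O(¬mute_channel ⊃ purge_cache). Since O(¬mute_channel) holds, K gives O(purge_cache).
The contrapositive of premise 1 (O(anonymize_manifest ⊃ ¬purge_cache)) is O(purge_cache ⊃ ¬anonymize_manifest), and O(purge_cache) is already established, so O(¬anonymize_manifest).
The contrapositive of premise 5 (O(log_out ⊃ anonymize_manifest)) is O(¬anonymize_manifest ⊃ ¬log_out), and O(¬anonymize_manifest) is already established, so O(¬log_out).
Premises 4, 6, 7, 10, 11 do not contribute to this derivation.
So O(¬log_out) holds, i.e. F(log_out). The claim follows.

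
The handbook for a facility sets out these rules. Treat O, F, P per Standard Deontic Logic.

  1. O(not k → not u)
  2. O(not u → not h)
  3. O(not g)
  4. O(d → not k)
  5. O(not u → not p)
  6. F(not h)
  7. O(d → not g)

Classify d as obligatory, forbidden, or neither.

Premise 6 is F(not h), i.e. O(h).
The contrapositive of premise 2 (O(not u → not h)) is O(h → u), and O(h) is already established, so O(u).
Premise 1, O(not k → not u), contraposes to O(u → k); with O(u) we get O(k).
Premise 4, O(d → not k), contraposes to O(k → not d); with O(k) we get O(not d).
Premises 3, 5, 7 do not contribute to this derivation.
Thus O(not d), which is F(d): d is forbidden.

Forbidden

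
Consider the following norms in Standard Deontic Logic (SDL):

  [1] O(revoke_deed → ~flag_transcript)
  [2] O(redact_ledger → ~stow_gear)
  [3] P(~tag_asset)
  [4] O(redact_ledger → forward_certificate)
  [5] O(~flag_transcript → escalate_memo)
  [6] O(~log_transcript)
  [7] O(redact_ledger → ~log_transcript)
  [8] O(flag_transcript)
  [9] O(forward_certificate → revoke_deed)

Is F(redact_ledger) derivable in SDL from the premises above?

Premise 8 states O(flag_transcript) outright.
Premise 1, O(revoke_deed → ~flag_transcript), contraposes to O(flag_transcript → ~revoke_deed); with O(flag_transcript) we get O(~revoke_deed).
The contrapositive of premise 9 (O(forward_certificate → revoke_deed)) is O(~revoke_deed → ~forward_certificate), and O(~revoke_deed) is already established, so O(~forward_certificate).
Premise 4, O(redact_ledger → forward_certificate), contraposes to O(~forward_certificate → ~redact_ledger); with O(~forward_certificate) we get O(~redact_ledger).
Premises 2, 3, 5, 6, 7 do not contribute to this derivation.
So O(~redact_ledger) holds, i.e. F(redact_ledger). The claim follows.

Yes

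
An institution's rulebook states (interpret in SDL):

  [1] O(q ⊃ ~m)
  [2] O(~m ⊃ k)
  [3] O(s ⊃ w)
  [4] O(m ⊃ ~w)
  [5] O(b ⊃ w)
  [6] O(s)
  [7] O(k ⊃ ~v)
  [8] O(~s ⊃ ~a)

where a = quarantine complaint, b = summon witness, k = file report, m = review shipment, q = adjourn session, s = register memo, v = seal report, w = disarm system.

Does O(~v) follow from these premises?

Premise 6 gives O(s).
With premise 3, O(s ⊃ w), the K-axiom yields O(w).
The contrapositive of premise 4 (O(m ⊃ ~w)) is O(w ⊃ ~m), and O(w) is already established, so O(~m).
With premise 2, O(~m ⊃ k), the K-axiom yields O(k).
Premise 7 is O(k ⊃ ~v); since O(k), deontic closure gives O(~v).
Premises 1, 5, 8 do not contribute to this derivation.
So O(~v) follows.

Yes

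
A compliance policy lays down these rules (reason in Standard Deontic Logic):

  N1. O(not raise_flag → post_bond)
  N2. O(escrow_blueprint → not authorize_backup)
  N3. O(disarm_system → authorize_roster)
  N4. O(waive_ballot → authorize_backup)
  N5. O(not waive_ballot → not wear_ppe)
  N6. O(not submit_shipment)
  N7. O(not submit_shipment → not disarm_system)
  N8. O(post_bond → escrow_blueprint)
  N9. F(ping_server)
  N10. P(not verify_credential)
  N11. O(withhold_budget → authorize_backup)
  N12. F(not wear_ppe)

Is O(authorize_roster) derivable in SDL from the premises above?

No

Premise 3 is O(disarm_system → authorize_roster), but O(disarm_system) is not derivable from the premises, so it does not yield O(authorize_roster).
No other premise forces O(authorize_roster). An ideal world satisfying every premise can still have authorize_roster false, so O(authorize_roster) is not derivable.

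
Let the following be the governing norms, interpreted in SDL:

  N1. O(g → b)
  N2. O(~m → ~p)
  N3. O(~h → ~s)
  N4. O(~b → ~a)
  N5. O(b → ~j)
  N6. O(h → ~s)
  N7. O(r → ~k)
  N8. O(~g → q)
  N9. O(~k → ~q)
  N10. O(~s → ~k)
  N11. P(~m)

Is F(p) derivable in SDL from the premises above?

No

Premise 2 is O(~m → ~p), but O(~m) is not derivable from the premises (the permission P(~m) asserts only ~O(m), not O(~m)), so it does not yield O(~p).
No other premise forces O(~p). An ideal world satisfying every premise can still have p true, so F(p) is not derivable.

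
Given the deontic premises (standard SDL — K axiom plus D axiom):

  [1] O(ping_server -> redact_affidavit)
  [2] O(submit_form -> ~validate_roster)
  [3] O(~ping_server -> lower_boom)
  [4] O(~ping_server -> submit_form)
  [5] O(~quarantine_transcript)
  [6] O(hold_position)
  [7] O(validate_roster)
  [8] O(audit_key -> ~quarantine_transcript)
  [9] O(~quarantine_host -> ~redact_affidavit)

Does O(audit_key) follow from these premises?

Premise 8 is O(audit_key -> ~quarantine_transcript); even if O(~quarantine_transcript) held, inferring O(audit_key) would be affirming the consequent — invalid.
No other premise forces O(audit_key). An ideal world satisfying every premise can still have audit_key false, so O(audit_key) is not derivable.

No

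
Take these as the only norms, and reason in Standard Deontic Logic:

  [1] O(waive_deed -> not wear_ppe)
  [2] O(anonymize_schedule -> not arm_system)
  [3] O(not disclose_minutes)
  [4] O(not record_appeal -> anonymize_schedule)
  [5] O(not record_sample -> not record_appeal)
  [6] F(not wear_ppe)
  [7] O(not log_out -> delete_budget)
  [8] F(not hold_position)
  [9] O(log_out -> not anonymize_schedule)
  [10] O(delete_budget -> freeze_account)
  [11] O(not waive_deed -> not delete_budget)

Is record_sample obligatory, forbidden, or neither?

Premise 6, F(not wear_ppe), is equivalent to O(wear_ppe).
Premise 1, O(waive_deed -> not wear_ppe), contraposes to O(wear_ppe -> not waive_deed); with O(wear_ppe) we get O(not waive_deed).
With premise 11, O(not waive_deed -> not delete_budget), the K-axiom yields O(not delete_budget).
Premise 7 is O(not log_out -> delete_budget); contrapositively O(not delete_budget -> log_out). Since O(not delete_budget) holds, K gives O(log_out).
From O(log_out) and premise 9, O(log_out -> not anonymize_schedule), we obtain O(not anonymize_schedule).
The contrapositive of premise 4 (O(not record_appeal -> anonymize_schedule)) is O(not anonymize_schedule -> record_appeal), and O(not anonymize_schedule) is already established, so O(record_appeal).
Premise 5 is O(not record_sample -> not record_appeal); contrapositively O(record_appeal -> record_sample). Since O(record_appeal) holds, K gives O(record_sample).
Premises 2, 3, 8, 10 do not contribute to this derivation.
Hence record_sample is obligatory.

Obligatory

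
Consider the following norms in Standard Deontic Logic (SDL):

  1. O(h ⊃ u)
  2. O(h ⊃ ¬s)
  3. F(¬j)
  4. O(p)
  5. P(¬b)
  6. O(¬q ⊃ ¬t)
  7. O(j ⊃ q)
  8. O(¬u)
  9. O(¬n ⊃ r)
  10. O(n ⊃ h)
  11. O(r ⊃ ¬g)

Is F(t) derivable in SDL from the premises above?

Premise 6 is O(¬q ⊃ ¬t), but O(¬q) is not derivable from the premises, so it does not yield O(¬t).
No other premise forces O(¬t). An ideal world satisfying every premise can still have t true, so F(t) is not derivable.

No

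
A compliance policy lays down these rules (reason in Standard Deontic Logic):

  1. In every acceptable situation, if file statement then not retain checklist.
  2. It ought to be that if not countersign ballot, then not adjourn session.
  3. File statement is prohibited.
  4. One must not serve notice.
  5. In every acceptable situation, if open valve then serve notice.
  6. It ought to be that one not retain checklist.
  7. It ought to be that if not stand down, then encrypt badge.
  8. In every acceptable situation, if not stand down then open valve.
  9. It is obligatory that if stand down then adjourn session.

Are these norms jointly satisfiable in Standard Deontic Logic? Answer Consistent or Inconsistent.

Premise 1 is O(file_statement → ¬retain_checklist); even if O(¬retain_checklist) held, inferring O(file_statement) would be affirming the consequent — invalid.
So O(file_statement) is not derivable, and the apparent clash with O(¬file_statement) does not arise.
A world satisfying every obligation exists (e.g. adjourn_session=true, countersign_ballot=true, encrypt_badge=false, file_statement=false, open_valve=false, retain_checklist=false, serve_notice=false, stand_down=true); no atom is both obligatory and forbidden, so the set is consistent.

Consistent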